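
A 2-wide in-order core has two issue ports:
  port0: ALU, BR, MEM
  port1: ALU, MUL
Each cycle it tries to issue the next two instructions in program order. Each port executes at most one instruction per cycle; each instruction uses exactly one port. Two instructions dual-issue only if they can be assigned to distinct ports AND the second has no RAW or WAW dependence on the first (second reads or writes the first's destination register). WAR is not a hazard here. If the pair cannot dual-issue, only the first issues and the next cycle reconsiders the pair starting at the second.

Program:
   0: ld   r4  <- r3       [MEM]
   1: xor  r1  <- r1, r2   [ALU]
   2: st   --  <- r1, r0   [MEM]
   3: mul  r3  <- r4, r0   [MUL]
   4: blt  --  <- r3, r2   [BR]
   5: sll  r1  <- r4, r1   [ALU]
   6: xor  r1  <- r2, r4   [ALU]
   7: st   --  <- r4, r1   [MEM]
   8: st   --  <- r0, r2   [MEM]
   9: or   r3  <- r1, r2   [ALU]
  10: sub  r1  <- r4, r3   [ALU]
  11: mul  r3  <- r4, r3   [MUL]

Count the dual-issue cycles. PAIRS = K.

PAIRS = 5

  cy0 -> i0&i1 (ld;xor) dual
  cy1 -> i2&i3 (st;mul) dual
  cy2 -> i4&i5 (blt;sll) dual
  cy3 -> i6 (xor) RAW r1
  cy4 -> i7 (st) no-port MEM/MEM
  cy5 -> i8&i9 (st;or) dual
  cy6 -> i10&i11 (sub;mul) dual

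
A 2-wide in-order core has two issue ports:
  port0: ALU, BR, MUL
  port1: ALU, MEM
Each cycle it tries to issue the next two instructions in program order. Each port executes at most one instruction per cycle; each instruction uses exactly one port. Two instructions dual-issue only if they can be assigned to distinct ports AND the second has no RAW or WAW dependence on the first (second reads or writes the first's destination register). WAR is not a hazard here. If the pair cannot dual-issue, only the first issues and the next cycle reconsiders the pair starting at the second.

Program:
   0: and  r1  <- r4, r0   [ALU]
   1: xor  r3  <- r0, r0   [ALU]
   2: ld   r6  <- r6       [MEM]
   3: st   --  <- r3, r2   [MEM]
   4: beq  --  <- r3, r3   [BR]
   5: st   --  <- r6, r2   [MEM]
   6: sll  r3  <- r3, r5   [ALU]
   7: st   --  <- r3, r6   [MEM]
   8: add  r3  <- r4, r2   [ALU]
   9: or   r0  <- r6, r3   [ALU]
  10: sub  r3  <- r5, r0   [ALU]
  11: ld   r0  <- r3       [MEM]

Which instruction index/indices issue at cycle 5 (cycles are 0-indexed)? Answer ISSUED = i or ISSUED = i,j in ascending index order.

ISSUED = 9

#0 head=0: and xor i0,i1 2-wide
#1 head=2: ld i2 no-port MEM/MEM
#2 head=3: st beq i3,i4 2-wide
#3 head=5: st sll i5,i6 2-wide
#4 head=7: st add i7,i8 2-wide
#5 head=9: or i9 RAW r0
#6 head=10: sub i10 RAW r3
#7 head=11: ld i11 tail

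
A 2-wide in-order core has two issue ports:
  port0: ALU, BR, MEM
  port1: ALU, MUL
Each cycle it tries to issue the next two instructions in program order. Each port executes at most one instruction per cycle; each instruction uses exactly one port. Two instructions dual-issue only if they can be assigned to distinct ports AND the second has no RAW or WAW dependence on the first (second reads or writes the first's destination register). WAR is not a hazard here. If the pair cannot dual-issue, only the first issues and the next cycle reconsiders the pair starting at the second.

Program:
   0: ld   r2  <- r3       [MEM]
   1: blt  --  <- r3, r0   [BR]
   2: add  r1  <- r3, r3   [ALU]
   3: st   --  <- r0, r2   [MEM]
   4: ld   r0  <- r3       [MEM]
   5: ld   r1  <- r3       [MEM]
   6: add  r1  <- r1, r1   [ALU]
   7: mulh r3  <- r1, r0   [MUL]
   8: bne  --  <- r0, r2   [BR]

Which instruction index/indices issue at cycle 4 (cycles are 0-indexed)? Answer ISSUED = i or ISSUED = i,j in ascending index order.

#0 head=0: ld i0 no-port MEM/BR
#1 head=1: blt add i1,i2 2-wide
#2 head=3: st i3 no-port MEM/MEM
#3 head=4: ld i4 no-port MEM/MEM
#4 head=5: ld i5 RAW+WAW r1
#5 head=6: add i6 RAW r1
#6 head=7: mulh bne i7,i8 2-wide

ISSUED = 5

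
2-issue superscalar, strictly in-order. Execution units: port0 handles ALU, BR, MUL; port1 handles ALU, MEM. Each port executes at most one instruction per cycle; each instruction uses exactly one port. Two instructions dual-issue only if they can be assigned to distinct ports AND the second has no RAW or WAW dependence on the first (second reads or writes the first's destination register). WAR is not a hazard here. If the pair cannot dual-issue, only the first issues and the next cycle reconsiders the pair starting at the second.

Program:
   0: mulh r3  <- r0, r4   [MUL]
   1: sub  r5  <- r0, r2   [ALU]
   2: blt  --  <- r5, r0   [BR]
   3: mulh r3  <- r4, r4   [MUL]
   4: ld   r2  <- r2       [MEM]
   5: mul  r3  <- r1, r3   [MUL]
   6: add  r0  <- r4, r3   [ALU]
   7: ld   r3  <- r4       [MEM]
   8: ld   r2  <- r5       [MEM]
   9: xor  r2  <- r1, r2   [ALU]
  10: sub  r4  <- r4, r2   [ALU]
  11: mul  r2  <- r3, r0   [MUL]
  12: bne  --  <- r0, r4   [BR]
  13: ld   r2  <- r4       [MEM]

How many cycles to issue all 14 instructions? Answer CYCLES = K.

CYCLES = 9

t=0 i0+i1:mulh.MUL+sub.ALU ; dual
t=1 i2:blt.BR ; no-port BR/MUL
t=2 i3+i4:mulh.MUL+ld.MEM ; dual
t=3 i5:mul.MUL ; RAW r3
t=4 i6+i7:add.ALU+ld.MEM ; dual
t=5 i8:ld.MEM ; RAW+WAW r2
t=6 i9:xor.ALU ; RAW r2
t=7 i10+i11:sub.ALU+mul.MUL ; dual
t=8 i12+i13:bne.BR+ld.MEM ; dual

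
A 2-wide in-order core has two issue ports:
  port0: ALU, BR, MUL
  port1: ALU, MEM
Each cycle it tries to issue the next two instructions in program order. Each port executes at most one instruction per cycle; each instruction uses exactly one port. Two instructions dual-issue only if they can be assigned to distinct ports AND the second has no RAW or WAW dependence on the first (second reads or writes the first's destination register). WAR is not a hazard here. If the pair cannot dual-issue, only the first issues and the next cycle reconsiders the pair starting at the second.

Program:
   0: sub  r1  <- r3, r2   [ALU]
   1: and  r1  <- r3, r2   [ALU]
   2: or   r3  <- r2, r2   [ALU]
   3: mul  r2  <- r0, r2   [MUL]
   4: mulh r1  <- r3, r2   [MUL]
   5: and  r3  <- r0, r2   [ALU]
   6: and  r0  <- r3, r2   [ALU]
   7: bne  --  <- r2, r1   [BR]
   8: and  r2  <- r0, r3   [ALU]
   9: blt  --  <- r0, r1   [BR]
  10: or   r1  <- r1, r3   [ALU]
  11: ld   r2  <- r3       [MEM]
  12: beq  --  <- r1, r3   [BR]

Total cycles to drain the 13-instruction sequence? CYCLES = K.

CYCLES = 8

  cy0 -> i0 (sub) WAW r1
  cy1 -> i1/i2 (and or) dual
  cy2 -> i3 (mul) no-port MUL/MUL
  cy3 -> i4/i5 (mulh and) dual
  cy4 -> i6/i7 (and bne) dual
  cy5 -> i8/i9 (and blt) dual
  cy6 -> i10/i11 (or ld) dual
  cy7 -> i12 (beq) tail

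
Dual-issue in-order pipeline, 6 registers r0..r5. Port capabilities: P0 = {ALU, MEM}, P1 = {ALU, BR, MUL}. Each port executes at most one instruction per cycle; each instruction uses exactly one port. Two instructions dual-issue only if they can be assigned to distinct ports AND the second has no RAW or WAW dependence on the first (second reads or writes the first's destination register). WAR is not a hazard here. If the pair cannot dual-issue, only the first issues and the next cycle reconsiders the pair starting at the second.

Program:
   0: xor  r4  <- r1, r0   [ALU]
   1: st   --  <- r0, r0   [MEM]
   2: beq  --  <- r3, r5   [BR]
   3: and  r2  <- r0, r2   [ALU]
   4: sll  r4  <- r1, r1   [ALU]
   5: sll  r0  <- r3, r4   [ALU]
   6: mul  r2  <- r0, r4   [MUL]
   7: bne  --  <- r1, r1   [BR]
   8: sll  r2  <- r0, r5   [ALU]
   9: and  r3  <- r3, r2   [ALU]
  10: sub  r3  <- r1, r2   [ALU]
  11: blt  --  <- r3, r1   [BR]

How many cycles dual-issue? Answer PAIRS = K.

  cy0 -> i0&i1 (xor.ALU st.MEM) dual
  cy1 -> i2&i3 (beq.BR and.ALU) dual
  cy2 -> i4 (sll.ALU) RAW r4
  cy3 -> i5 (sll.ALU) RAW r0
  cy4 -> i6 (mul.MUL) no-port MUL/BR
  cy5 -> i7&i8 (bne.BR sll.ALU) dual
  cy6 -> i9 (and.ALU) WAW r3
  cy7 -> i10 (sub.ALU) RAW r3
  cy8 -> i11 (blt.BR) tail

PAIRS = 3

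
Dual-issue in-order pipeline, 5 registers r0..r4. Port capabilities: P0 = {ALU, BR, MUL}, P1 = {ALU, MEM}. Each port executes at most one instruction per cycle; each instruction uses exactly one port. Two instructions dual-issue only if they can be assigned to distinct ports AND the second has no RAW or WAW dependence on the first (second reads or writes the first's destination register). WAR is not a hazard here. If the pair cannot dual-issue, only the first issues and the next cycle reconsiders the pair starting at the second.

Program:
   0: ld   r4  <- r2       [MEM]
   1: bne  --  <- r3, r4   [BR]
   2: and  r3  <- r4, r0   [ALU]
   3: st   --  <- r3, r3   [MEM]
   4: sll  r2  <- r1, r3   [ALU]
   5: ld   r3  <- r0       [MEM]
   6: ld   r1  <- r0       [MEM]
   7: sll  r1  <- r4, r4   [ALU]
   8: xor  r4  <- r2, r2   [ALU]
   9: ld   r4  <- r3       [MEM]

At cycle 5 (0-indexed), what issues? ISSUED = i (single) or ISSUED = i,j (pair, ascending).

c0: i0 ld.MEM  RAW r4
c1: i1+i2 bne.BR and.ALU  pair
c2: i3+i4 st.MEM sll.ALU  pair
c3: i5 ld.MEM  no-port MEM/MEM
c4: i6 ld.MEM  WAW r1
c5: i7+i8 sll.ALU xor.ALU  pair
c6: i9 ld.MEM  tail

ISSUED = 7,8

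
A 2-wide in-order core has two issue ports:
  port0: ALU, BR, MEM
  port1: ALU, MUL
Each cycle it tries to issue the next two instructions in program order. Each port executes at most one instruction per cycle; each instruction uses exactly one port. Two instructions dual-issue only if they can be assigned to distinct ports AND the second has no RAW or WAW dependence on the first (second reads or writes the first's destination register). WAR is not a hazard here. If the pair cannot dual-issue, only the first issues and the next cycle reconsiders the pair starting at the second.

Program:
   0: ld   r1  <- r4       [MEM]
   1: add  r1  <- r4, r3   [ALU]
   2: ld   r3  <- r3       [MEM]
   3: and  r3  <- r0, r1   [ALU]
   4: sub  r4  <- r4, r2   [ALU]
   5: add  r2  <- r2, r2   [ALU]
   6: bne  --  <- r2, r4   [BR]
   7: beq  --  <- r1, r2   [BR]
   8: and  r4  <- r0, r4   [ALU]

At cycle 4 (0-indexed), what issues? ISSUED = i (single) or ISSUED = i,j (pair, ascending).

#0 head=0: ld.MEM i0 WAW r1
#1 head=1: add.ALU/ld.MEM i1/i2 dual
#2 head=3: and.ALU/sub.ALU i3/i4 dual
#3 head=5: add.ALU i5 RAW r2
#4 head=6: bne.BR i6 no-port BR/BR
#5 head=7: beq.BR/and.ALU i7/i8 dual

ISSUED = 6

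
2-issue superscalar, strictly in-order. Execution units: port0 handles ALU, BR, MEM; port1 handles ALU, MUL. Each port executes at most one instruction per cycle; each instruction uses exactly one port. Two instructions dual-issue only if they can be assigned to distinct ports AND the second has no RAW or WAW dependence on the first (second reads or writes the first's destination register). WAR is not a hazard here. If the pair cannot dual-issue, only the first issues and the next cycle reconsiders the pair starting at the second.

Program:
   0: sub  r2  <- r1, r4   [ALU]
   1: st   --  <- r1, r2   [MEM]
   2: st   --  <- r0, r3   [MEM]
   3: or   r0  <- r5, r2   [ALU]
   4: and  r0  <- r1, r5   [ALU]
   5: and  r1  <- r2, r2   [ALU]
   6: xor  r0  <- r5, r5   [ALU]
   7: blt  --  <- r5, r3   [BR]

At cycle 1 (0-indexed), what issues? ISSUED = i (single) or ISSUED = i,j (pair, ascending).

#0 head=0: sub.ALU i0 RAW r2
#1 head=1: st.MEM i1 no-port MEM/MEM
#2 head=2: st.MEM;or.ALU i2/i3 2-wide
#3 head=4: and.ALU;and.ALU i4/i5 2-wide
#4 head=6: xor.ALU;blt.BR i6/i7 2-wide

ISSUED = 1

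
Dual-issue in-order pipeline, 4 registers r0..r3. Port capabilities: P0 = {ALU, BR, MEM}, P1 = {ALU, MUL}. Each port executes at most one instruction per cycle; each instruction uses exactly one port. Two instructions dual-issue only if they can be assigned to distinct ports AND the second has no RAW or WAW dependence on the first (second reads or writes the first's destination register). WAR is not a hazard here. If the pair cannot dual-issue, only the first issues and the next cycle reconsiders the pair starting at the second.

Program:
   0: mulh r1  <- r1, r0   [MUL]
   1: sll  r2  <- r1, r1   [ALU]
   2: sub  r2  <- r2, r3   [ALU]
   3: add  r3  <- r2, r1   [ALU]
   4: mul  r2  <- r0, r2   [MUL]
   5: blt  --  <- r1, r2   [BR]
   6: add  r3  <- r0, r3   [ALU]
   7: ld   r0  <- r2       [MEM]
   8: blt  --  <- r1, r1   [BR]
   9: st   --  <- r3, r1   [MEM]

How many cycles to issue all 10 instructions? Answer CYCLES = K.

0. mulh.MUL @i0  | RAW r1
1. sll.ALU @i1  | RAW+WAW r2
2. sub.ALU @i2  | RAW r2
3. add.ALU mul.MUL @i3&i4  | dual
4. blt.BR add.ALU @i5&i6  | dual
5. ld.MEM @i7  | no-port MEM/BR
6. blt.BR @i8  | no-port BR/MEM
7. st.MEM @i9  | tail

CYCLES = 8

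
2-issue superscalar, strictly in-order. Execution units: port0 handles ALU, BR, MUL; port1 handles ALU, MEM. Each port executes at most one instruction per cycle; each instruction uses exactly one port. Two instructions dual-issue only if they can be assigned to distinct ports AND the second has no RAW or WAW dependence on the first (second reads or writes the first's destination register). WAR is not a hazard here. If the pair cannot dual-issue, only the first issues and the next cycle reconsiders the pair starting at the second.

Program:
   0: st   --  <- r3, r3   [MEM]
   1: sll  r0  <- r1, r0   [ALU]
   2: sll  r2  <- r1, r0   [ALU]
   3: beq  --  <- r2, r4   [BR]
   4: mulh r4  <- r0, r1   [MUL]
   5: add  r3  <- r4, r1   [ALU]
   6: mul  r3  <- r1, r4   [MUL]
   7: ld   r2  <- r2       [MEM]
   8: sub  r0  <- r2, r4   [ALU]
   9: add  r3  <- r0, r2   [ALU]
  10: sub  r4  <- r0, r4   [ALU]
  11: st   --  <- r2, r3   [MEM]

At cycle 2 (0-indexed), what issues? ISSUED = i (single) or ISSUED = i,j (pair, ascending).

ISSUED = 3

  cy0 -> i0&i1 (st;sll) 2-wide
  cy1 -> i2 (sll) RAW r2
  cy2 -> i3 (beq) no-port BR/MUL
  cy3 -> i4 (mulh) RAW r4
  cy4 -> i5 (add) WAW r3
  cy5 -> i6&i7 (mul;ld) 2-wide
  cy6 -> i8 (sub) RAW r0
  cy7 -> i9&i10 (add;sub) 2-wide
  cy8 -> i11 (st) tail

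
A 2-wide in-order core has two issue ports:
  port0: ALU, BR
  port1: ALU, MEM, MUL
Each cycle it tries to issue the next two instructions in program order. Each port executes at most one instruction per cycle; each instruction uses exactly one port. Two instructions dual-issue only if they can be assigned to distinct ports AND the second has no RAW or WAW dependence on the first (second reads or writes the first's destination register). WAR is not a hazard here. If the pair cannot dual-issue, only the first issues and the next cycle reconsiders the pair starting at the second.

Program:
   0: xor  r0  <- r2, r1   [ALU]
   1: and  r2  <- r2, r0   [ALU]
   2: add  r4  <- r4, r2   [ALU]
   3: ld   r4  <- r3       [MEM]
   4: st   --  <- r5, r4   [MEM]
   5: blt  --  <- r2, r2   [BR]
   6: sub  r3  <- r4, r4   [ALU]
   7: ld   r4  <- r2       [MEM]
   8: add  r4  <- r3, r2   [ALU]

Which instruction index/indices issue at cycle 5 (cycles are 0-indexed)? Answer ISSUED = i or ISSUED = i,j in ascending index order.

ISSUED = 6,7

#0 head=0: xor.ALU i0 RAW r0
#1 head=1: and.ALU i1 RAW r2
#2 head=2: add.ALU i2 WAW r4
#3 head=3: ld.MEM i3 no-port MEM/MEM
#4 head=4: st.MEM+blt.BR i4+i5 2-wide
#5 head=6: sub.ALU+ld.MEM i6+i7 2-wide
#6 head=8: add.ALU i8 tail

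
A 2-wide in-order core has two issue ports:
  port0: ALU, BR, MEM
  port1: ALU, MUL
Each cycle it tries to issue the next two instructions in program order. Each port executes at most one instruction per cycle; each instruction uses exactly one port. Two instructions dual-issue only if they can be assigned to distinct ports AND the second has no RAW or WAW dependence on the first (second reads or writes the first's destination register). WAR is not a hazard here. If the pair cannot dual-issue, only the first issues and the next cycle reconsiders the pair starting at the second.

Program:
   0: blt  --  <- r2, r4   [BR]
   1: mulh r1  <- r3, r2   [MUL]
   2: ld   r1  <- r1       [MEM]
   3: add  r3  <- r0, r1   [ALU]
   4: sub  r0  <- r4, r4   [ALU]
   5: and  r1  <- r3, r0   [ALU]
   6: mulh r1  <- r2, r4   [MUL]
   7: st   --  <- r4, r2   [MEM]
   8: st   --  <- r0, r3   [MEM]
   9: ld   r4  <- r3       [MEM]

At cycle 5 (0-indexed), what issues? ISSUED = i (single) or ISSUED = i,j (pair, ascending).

0. blt;mulh @i0/i1  | dual
1. ld @i2  | RAW r1
2. add;sub @i3/i4  | dual
3. and @i5  | WAW r1
4. mulh;st @i6/i7  | dual
5. st @i8  | no-port MEM/MEM
6. ld @i9  | tail

ISSUED = 8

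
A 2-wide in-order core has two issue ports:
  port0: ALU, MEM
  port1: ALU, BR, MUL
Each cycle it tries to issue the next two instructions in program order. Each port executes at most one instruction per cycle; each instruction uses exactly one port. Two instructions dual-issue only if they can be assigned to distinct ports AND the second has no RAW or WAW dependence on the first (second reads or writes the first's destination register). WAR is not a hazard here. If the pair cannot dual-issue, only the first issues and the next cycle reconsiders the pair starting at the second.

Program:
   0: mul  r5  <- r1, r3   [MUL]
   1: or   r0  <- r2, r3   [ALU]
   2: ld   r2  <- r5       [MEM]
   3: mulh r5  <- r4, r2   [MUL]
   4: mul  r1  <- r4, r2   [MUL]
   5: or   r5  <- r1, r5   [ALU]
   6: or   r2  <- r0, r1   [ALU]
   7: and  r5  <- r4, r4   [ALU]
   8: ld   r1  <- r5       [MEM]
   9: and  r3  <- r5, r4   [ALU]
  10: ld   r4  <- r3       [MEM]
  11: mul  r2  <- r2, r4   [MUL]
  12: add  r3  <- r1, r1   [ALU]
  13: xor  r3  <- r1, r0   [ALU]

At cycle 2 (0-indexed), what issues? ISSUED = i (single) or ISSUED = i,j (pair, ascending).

ISSUED = 3

0. mul.MUL/or.ALU @i0+i1  | dual
1. ld.MEM @i2  | RAW r2
2. mulh.MUL @i3  | no-port MUL/MUL
3. mul.MUL @i4  | RAW r1
4. or.ALU/or.ALU @i5+i6  | dual
5. and.ALU @i7  | RAW r5
6. ld.MEM/and.ALU @i8+i9  | dual
7. ld.MEM @i10  | RAW r4
8. mul.MUL/add.ALU @i11+i12  | dual
9. xor.ALU @i13  | tail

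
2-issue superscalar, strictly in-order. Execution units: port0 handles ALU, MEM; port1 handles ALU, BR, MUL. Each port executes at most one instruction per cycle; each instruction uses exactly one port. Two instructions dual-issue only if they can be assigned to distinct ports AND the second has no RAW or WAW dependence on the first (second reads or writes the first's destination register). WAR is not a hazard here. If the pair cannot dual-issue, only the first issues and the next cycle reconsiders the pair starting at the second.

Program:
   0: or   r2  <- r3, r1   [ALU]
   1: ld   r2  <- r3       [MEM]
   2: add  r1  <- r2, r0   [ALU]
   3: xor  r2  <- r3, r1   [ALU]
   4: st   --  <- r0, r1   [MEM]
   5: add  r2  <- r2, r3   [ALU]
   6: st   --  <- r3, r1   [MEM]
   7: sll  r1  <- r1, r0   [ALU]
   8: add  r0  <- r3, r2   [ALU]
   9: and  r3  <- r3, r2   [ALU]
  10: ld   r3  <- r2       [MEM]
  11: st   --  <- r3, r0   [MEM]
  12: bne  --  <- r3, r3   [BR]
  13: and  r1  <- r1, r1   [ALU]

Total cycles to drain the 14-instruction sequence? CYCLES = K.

CYCLES = 10

0. or.ALU @i0  | WAW r2
1. ld.MEM @i1  | RAW r2
2. add.ALU @i2  | RAW r1
3. xor.ALU st.MEM @i3+i4  | dual
4. add.ALU st.MEM @i5+i6  | dual
5. sll.ALU add.ALU @i7+i8  | dual
6. and.ALU @i9  | WAW r3
7. ld.MEM @i10  | no-port MEM/MEM
8. st.MEM bne.BR @i11+i12  | dual
9. and.ALU @i13  | tail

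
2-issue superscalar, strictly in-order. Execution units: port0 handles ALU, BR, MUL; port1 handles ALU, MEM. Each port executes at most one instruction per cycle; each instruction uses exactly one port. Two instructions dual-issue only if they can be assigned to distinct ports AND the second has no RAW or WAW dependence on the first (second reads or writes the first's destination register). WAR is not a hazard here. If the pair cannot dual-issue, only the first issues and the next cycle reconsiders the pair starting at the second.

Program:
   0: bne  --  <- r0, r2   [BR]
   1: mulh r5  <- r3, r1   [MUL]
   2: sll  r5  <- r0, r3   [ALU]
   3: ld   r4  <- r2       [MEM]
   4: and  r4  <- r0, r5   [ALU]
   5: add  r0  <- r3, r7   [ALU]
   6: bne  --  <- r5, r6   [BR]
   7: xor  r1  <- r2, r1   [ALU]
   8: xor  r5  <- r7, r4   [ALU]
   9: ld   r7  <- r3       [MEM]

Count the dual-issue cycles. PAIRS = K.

c0: i0 bne.BR  no-port BR/MUL
c1: i1 mulh.MUL  WAW r5
c2: i2/i3 sll.ALU ld.MEM  dual
c3: i4/i5 and.ALU add.ALU  dual
c4: i6/i7 bne.BR xor.ALU  dual
c5: i8/i9 xor.ALU ld.MEM  dual

PAIRS = 4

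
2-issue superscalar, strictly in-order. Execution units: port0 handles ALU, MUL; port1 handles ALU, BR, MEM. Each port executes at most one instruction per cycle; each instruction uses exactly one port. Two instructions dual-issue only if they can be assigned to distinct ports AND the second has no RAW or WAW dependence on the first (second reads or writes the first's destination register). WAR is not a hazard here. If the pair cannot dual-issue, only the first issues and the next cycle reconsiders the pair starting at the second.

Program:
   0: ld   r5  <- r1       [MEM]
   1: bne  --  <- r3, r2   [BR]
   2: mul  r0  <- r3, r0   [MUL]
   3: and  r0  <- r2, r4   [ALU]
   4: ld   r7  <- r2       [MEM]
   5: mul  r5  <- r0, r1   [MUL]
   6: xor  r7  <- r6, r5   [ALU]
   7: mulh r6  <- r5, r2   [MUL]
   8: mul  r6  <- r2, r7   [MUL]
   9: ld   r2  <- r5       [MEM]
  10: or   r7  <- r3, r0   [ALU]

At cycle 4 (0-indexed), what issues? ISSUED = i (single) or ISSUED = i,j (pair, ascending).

  cy0 -> i0 (ld) no-port MEM/BR
  cy1 -> i1+i2 (bne;mul) pair
  cy2 -> i3+i4 (and;ld) pair
  cy3 -> i5 (mul) RAW r5
  cy4 -> i6+i7 (xor;mulh) pair
  cy5 -> i8+i9 (mul;ld) pair
  cy6 -> i10 (or) tail

ISSUED = 6,7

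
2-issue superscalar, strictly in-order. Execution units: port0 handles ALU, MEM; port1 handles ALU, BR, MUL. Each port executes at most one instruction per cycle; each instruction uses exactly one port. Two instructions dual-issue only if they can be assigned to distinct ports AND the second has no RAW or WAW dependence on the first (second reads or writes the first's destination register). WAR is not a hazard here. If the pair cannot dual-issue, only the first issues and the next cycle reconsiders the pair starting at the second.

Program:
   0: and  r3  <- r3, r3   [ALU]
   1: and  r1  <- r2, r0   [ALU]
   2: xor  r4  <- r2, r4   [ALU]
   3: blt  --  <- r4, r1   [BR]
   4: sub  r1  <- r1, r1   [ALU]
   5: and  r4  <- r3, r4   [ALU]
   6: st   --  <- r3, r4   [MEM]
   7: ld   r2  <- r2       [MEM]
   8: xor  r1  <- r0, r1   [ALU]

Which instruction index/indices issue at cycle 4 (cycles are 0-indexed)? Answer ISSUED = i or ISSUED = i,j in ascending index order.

0. and.ALU+and.ALU @i0+i1  | dual
1. xor.ALU @i2  | RAW r4
2. blt.BR+sub.ALU @i3+i4  | dual
3. and.ALU @i5  | RAW r4
4. st.MEM @i6  | no-port MEM/MEM
5. ld.MEM+xor.ALU @i7+i8  | dual

ISSUED = 6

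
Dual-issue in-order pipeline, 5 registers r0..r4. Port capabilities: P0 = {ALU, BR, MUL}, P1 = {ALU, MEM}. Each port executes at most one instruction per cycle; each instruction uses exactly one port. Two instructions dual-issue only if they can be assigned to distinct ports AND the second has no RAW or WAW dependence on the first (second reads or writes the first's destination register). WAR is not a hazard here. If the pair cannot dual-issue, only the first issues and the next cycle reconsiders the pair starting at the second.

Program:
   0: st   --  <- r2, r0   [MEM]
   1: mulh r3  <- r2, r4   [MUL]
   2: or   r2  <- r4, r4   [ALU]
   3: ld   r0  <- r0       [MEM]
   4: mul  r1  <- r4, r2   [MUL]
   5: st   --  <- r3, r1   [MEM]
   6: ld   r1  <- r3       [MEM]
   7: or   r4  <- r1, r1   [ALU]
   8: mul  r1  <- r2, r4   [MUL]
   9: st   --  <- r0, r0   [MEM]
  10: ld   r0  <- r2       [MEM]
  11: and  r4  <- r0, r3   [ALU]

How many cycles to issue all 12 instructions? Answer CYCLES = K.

CYCLES = 9

c0: i0&i1 st.MEM+mulh.MUL  2-wide
c1: i2&i3 or.ALU+ld.MEM  2-wide
c2: i4 mul.MUL  RAW r1
c3: i5 st.MEM  no-port MEM/MEM
c4: i6 ld.MEM  RAW r1
c5: i7 or.ALU  RAW r4
c6: i8&i9 mul.MUL+st.MEM  2-wide
c7: i10 ld.MEM  RAW r0
c8: i11 and.ALU  tail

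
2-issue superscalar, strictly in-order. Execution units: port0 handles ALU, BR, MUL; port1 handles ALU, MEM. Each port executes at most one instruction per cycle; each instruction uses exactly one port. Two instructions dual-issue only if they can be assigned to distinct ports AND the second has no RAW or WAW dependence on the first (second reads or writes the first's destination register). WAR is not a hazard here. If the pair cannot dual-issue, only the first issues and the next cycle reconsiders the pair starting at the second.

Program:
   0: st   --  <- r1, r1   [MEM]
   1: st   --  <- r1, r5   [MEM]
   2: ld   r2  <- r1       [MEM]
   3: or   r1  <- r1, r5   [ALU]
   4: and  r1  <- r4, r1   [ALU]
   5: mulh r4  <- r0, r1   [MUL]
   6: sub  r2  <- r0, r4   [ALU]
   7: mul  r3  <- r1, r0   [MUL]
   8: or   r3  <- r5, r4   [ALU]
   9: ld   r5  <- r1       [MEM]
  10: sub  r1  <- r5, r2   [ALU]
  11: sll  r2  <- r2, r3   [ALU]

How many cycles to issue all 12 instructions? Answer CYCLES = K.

  cy0 -> i0 (st) no-port MEM/MEM
  cy1 -> i1 (st) no-port MEM/MEM
  cy2 -> i2+i3 (ld or) dual
  cy3 -> i4 (and) RAW r1
  cy4 -> i5 (mulh) RAW r4
  cy5 -> i6+i7 (sub mul) dual
  cy6 -> i8+i9 (or ld) dual
  cy7 -> i10+i11 (sub sll) dual

CYCLES = 8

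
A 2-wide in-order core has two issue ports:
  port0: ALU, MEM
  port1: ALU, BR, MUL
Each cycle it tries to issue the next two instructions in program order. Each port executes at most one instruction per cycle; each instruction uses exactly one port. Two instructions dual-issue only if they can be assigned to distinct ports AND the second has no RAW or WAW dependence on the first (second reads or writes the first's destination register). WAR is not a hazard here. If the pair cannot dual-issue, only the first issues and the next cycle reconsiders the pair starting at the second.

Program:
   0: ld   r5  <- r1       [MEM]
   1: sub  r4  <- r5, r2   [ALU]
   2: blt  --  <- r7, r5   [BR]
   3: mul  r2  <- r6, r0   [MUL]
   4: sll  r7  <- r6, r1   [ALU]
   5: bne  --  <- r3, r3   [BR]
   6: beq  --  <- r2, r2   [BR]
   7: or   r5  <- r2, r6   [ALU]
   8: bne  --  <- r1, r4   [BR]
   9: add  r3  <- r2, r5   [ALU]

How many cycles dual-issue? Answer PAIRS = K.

PAIRS = 4

#0 head=0: ld.MEM i0 RAW r5
#1 head=1: sub.ALU;blt.BR i1&i2 dual
#2 head=3: mul.MUL;sll.ALU i3&i4 dual
#3 head=5: bne.BR i5 no-port BR/BR
#4 head=6: beq.BR;or.ALU i6&i7 dual
#5 head=8: bne.BR;add.ALU i8&i9 dual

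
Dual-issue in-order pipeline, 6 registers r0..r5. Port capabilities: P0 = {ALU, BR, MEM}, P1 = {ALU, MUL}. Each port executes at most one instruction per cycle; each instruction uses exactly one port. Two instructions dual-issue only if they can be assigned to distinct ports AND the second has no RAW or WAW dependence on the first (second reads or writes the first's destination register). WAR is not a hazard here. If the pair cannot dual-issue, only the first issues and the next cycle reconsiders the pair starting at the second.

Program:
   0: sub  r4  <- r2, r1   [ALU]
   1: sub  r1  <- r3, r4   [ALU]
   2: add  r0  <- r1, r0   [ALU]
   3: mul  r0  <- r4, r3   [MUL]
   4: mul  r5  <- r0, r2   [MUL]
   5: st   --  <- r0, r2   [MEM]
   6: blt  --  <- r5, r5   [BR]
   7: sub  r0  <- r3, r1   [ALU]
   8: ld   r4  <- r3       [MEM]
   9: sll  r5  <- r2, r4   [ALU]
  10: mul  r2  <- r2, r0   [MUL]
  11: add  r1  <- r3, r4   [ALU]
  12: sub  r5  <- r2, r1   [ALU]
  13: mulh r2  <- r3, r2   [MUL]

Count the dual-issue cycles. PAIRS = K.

PAIRS = 4

[0] i0  sub  -- RAW r4
[1] i1  sub  -- RAW r1
[2] i2  add  -- WAW r0
[3] i3  mul  -- no-port MUL/MUL
[4] i4+i5  mul;st  -- pair
[5] i6+i7  blt;sub  -- pair
[6] i8  ld  -- RAW r4
[7] i9+i10  sll;mul  -- pair
[8] i11  add  -- RAW r1
[9] i12+i13  sub;mulh  -- pair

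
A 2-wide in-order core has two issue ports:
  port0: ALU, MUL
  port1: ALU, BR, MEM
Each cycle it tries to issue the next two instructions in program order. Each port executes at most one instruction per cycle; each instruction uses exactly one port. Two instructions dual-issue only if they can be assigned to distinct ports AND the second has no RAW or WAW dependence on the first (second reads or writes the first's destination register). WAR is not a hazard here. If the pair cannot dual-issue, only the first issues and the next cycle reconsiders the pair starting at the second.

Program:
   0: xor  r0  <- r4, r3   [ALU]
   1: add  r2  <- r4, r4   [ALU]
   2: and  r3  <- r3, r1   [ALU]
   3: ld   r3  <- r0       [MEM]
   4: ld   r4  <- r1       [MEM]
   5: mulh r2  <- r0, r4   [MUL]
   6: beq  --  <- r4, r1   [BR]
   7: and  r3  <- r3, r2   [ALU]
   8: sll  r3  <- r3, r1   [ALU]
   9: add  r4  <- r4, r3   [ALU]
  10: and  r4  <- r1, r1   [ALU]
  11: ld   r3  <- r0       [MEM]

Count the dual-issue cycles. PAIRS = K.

t=0 i0+i1:xor.ALU+add.ALU ; 2-wide
t=1 i2:and.ALU ; WAW r3
t=2 i3:ld.MEM ; no-port MEM/MEM
t=3 i4:ld.MEM ; RAW r4
t=4 i5+i6:mulh.MUL+beq.BR ; 2-wide
t=5 i7:and.ALU ; RAW+WAW r3
t=6 i8:sll.ALU ; RAW r3
t=7 i9:add.ALU ; WAW r4
t=8 i10+i11:and.ALU+ld.MEM ; 2-wide

PAIRS = 3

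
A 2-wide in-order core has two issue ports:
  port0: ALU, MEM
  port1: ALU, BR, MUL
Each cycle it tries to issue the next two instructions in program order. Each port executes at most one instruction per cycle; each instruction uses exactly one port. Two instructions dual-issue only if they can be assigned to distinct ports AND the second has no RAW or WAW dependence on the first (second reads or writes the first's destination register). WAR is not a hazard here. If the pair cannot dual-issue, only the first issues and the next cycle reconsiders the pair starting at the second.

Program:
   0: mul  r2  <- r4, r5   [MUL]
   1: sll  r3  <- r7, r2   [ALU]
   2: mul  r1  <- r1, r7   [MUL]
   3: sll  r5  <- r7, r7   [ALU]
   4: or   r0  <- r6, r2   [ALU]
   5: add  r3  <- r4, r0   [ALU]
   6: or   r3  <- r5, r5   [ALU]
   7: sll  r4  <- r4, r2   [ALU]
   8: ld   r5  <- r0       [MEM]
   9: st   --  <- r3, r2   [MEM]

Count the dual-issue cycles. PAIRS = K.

PAIRS = 3

[0] i0  mul  -- RAW r2
[1] i1/i2  sll+mul  -- dual
[2] i3/i4  sll+or  -- dual
[3] i5  add  -- WAW r3
[4] i6/i7  or+sll  -- dual
[5] i8  ld  -- no-port MEM/MEM
[6] i9  st  -- tail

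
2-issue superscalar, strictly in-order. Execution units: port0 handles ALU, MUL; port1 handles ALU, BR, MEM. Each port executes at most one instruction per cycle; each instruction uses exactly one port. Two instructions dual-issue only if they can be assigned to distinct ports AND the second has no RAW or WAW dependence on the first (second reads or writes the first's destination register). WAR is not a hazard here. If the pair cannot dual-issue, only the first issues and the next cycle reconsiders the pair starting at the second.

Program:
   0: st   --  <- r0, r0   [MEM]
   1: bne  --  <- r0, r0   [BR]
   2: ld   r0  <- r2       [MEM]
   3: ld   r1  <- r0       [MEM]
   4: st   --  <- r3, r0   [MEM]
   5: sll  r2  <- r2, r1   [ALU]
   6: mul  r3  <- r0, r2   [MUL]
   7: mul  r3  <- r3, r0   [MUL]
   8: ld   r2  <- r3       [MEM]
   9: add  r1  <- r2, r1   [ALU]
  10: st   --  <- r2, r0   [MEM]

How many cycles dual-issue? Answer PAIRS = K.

[0] i0  st  -- no-port MEM/BR
[1] i1  bne  -- no-port BR/MEM
[2] i2  ld  -- no-port MEM/MEM
[3] i3  ld  -- no-port MEM/MEM
[4] i4,i5  st sll  -- pair
[5] i6  mul  -- no-port MUL/MUL
[6] i7  mul  -- RAW r3
[7] i8  ld  -- RAW r2
[8] i9,i10  add st  -- pair

PAIRS = 2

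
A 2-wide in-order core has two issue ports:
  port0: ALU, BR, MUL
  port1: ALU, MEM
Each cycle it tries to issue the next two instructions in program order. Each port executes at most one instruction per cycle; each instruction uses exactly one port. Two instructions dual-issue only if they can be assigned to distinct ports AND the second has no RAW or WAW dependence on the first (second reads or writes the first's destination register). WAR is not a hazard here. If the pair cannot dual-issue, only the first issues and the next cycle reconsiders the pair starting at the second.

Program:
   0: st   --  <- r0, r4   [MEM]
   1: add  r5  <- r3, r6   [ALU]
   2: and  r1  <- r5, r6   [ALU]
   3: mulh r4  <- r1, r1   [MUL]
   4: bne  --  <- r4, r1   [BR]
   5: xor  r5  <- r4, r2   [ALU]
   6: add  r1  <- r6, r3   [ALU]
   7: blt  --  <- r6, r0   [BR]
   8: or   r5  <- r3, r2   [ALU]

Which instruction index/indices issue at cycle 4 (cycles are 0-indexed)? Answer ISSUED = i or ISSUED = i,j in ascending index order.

ISSUED = 6,7

[0] i0+i1  st.MEM+add.ALU  -- pair
[1] i2  and.ALU  -- RAW r1
[2] i3  mulh.MUL  -- no-port MUL/BR
[3] i4+i5  bne.BR+xor.ALU  -- pair
[4] i6+i7  add.ALU+blt.BR  -- pair
[5] i8  or.ALU  -- tail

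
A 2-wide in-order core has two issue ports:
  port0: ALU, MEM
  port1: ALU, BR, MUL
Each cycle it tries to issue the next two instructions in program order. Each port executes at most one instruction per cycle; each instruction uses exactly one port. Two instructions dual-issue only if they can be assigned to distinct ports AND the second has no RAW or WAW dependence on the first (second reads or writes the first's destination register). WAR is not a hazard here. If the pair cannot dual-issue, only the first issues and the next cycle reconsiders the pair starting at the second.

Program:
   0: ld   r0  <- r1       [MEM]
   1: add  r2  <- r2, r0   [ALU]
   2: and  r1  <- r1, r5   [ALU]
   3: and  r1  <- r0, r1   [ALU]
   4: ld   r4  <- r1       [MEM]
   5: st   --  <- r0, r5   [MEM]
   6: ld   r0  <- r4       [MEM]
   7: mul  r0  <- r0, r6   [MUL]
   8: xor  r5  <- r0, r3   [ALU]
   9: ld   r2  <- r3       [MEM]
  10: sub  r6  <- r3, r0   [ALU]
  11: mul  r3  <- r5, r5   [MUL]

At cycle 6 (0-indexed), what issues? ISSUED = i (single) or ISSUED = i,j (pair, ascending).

  cy0 -> i0 (ld) RAW r0
  cy1 -> i1+i2 (add and) 2-wide
  cy2 -> i3 (and) RAW r1
  cy3 -> i4 (ld) no-port MEM/MEM
  cy4 -> i5 (st) no-port MEM/MEM
  cy5 -> i6 (ld) RAW+WAW r0
  cy6 -> i7 (mul) RAW r0
  cy7 -> i8+i9 (xor ld) 2-wide
  cy8 -> i10+i11 (sub mul) 2-wide

ISSUED = 7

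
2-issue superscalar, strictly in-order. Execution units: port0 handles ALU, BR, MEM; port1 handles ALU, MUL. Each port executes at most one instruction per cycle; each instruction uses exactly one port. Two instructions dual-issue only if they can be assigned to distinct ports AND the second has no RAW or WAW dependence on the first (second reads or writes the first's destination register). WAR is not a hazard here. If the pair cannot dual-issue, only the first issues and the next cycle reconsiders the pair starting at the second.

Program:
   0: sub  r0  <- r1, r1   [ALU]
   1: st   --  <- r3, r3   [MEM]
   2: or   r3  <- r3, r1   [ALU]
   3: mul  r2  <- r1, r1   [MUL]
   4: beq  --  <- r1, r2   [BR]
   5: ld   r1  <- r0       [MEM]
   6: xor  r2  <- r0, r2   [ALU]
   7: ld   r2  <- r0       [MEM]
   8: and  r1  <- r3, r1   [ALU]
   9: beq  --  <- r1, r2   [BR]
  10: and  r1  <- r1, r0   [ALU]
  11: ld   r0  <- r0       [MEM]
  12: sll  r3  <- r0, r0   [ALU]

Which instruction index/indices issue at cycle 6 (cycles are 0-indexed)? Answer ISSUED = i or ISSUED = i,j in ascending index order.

[0] i0&i1  sub.ALU+st.MEM  -- 2-wide
[1] i2&i3  or.ALU+mul.MUL  -- 2-wide
[2] i4  beq.BR  -- no-port BR/MEM
[3] i5&i6  ld.MEM+xor.ALU  -- 2-wide
[4] i7&i8  ld.MEM+and.ALU  -- 2-wide
[5] i9&i10  beq.BR+and.ALU  -- 2-wide
[6] i11  ld.MEM  -- RAW r0
[7] i12  sll.ALU  -- tail

ISSUED = 11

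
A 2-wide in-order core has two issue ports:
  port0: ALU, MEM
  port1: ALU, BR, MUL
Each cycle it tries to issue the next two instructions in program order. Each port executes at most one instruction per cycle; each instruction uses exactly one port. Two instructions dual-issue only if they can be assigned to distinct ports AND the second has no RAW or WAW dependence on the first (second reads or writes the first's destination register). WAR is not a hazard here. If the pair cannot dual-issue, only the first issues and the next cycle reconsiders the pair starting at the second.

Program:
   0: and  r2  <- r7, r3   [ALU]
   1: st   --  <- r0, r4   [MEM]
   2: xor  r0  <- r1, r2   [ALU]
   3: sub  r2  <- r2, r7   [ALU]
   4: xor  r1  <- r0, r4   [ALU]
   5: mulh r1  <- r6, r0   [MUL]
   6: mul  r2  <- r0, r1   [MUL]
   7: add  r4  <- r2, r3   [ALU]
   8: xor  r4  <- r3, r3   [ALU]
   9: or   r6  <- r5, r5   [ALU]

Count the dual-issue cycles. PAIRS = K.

0. and.ALU st.MEM @i0&i1  | 2-wide
1. xor.ALU sub.ALU @i2&i3  | 2-wide
2. xor.ALU @i4  | WAW r1
3. mulh.MUL @i5  | no-port MUL/MUL
4. mul.MUL @i6  | RAW r2
5. add.ALU @i7  | WAW r4
6. xor.ALU or.ALU @i8&i9  | 2-wide

PAIRS = 3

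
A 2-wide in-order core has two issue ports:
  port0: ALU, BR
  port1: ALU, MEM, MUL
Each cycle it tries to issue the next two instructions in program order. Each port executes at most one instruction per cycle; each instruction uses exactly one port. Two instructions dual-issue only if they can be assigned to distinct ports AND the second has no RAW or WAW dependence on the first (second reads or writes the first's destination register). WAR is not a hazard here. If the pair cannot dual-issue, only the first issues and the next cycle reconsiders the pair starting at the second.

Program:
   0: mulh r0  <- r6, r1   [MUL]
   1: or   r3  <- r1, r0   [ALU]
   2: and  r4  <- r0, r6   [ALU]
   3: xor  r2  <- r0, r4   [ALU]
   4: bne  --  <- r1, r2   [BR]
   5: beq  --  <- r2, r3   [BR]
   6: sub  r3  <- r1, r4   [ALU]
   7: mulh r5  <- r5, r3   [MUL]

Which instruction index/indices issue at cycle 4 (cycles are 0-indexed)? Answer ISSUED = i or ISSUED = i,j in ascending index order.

ISSUED = 5,6

[0] i0  mulh.MUL  -- RAW r0
[1] i1&i2  or.ALU/and.ALU  -- dual
[2] i3  xor.ALU  -- RAW r2
[3] i4  bne.BR  -- no-port BR/BR
[4] i5&i6  beq.BR/sub.ALU  -- dual
[5] i7  mulh.MUL  -- tail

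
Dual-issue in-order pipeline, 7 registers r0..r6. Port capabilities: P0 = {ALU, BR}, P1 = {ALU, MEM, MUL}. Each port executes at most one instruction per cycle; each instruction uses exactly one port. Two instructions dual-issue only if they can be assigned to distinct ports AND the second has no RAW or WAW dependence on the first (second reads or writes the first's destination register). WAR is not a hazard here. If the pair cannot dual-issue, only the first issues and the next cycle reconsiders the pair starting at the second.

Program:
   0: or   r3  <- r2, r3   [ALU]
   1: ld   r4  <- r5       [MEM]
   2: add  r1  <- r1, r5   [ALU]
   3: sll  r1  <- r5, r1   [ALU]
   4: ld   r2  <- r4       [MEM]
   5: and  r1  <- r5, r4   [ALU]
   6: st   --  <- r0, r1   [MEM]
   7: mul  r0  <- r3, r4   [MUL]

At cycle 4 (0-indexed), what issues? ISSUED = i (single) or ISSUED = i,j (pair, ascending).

ISSUED = 6

  cy0 -> i0,i1 (or.ALU/ld.MEM) 2-wide
  cy1 -> i2 (add.ALU) RAW+WAW r1
  cy2 -> i3,i4 (sll.ALU/ld.MEM) 2-wide
  cy3 -> i5 (and.ALU) RAW r1
  cy4 -> i6 (st.MEM) no-port MEM/MUL
  cy5 -> i7 (mul.MUL) tail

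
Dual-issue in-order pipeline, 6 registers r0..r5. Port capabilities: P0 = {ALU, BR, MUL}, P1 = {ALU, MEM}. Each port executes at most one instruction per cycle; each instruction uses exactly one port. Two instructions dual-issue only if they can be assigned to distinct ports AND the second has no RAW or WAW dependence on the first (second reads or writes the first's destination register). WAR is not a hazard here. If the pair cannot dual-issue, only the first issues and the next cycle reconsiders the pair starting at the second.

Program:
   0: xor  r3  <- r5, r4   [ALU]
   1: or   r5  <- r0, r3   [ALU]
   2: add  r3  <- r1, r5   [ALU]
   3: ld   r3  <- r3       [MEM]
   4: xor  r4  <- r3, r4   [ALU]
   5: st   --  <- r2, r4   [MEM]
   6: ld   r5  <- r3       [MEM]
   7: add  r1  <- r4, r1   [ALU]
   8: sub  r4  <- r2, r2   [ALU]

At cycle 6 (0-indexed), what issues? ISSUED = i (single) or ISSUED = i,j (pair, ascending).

[0] i0  xor  -- RAW r3
[1] i1  or  -- RAW r5
[2] i2  add  -- RAW+WAW r3
[3] i3  ld  -- RAW r3
[4] i4  xor  -- RAW r4
[5] i5  st  -- no-port MEM/MEM
[6] i6/i7  ld add  -- dual
[7] i8  sub  -- tail

ISSUED = 6,7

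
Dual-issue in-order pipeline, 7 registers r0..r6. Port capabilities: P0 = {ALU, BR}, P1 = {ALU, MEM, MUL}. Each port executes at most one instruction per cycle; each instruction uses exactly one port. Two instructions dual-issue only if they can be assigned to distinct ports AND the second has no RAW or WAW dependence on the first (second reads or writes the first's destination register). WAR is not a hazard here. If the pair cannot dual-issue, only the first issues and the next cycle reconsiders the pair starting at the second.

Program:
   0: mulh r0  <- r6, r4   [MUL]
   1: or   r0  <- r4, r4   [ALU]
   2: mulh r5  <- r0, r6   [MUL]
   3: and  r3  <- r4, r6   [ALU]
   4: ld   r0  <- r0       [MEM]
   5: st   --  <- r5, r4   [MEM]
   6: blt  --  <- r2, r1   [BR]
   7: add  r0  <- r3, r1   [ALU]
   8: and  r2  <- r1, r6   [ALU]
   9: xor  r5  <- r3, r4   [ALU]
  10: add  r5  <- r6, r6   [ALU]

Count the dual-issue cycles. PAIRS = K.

#0 head=0: mulh.MUL i0 WAW r0
#1 head=1: or.ALU i1 RAW r0
#2 head=2: mulh.MUL+and.ALU i2,i3 dual
#3 head=4: ld.MEM i4 no-port MEM/MEM
#4 head=5: st.MEM+blt.BR i5,i6 dual
#5 head=7: add.ALU+and.ALU i7,i8 dual
#6 head=9: xor.ALU i9 WAW r5
#7 head=10: add.ALU i10 tail

PAIRS = 3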